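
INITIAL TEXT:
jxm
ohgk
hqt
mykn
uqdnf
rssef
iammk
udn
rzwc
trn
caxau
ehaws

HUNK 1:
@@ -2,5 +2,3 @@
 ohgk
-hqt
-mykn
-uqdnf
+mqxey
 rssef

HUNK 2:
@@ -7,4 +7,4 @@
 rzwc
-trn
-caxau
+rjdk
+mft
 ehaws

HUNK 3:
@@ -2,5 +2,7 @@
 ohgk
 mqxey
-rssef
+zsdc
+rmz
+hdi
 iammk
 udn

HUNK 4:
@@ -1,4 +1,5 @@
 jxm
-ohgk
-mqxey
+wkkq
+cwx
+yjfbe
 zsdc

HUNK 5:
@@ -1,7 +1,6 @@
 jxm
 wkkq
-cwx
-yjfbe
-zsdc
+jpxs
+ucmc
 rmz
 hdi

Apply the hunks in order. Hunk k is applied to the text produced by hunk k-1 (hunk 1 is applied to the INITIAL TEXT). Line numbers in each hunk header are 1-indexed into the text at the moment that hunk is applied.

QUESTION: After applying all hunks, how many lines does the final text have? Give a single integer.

Hunk 1: at line 2 remove [hqt,mykn,uqdnf] add [mqxey] -> 10 lines: jxm ohgk mqxey rssef iammk udn rzwc trn caxau ehaws
Hunk 2: at line 7 remove [trn,caxau] add [rjdk,mft] -> 10 lines: jxm ohgk mqxey rssef iammk udn rzwc rjdk mft ehaws
Hunk 3: at line 2 remove [rssef] add [zsdc,rmz,hdi] -> 12 lines: jxm ohgk mqxey zsdc rmz hdi iammk udn rzwc rjdk mft ehaws
Hunk 4: at line 1 remove [ohgk,mqxey] add [wkkq,cwx,yjfbe] -> 13 lines: jxm wkkq cwx yjfbe zsdc rmz hdi iammk udn rzwc rjdk mft ehaws
Hunk 5: at line 1 remove [cwx,yjfbe,zsdc] add [jpxs,ucmc] -> 12 lines: jxm wkkq jpxs ucmc rmz hdi iammk udn rzwc rjdk mft ehaws
Final line count: 12

Answer: 12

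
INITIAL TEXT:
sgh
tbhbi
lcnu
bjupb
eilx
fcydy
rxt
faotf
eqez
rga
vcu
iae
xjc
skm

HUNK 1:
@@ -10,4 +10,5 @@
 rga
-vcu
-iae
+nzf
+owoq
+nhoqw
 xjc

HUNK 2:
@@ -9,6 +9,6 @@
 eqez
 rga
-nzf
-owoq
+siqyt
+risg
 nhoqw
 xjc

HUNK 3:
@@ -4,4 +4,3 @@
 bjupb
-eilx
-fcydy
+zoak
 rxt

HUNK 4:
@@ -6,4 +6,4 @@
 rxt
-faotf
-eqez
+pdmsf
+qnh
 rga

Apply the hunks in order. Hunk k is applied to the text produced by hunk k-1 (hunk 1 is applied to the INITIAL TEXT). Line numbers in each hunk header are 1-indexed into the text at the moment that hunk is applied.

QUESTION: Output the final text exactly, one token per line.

Answer: sgh
tbhbi
lcnu
bjupb
zoak
rxt
pdmsf
qnh
rga
siqyt
risg
nhoqw
xjc
skm

Derivation:
Hunk 1: at line 10 remove [vcu,iae] add [nzf,owoq,nhoqw] -> 15 lines: sgh tbhbi lcnu bjupb eilx fcydy rxt faotf eqez rga nzf owoq nhoqw xjc skm
Hunk 2: at line 9 remove [nzf,owoq] add [siqyt,risg] -> 15 lines: sgh tbhbi lcnu bjupb eilx fcydy rxt faotf eqez rga siqyt risg nhoqw xjc skm
Hunk 3: at line 4 remove [eilx,fcydy] add [zoak] -> 14 lines: sgh tbhbi lcnu bjupb zoak rxt faotf eqez rga siqyt risg nhoqw xjc skm
Hunk 4: at line 6 remove [faotf,eqez] add [pdmsf,qnh] -> 14 lines: sgh tbhbi lcnu bjupb zoak rxt pdmsf qnh rga siqyt risg nhoqw xjc skm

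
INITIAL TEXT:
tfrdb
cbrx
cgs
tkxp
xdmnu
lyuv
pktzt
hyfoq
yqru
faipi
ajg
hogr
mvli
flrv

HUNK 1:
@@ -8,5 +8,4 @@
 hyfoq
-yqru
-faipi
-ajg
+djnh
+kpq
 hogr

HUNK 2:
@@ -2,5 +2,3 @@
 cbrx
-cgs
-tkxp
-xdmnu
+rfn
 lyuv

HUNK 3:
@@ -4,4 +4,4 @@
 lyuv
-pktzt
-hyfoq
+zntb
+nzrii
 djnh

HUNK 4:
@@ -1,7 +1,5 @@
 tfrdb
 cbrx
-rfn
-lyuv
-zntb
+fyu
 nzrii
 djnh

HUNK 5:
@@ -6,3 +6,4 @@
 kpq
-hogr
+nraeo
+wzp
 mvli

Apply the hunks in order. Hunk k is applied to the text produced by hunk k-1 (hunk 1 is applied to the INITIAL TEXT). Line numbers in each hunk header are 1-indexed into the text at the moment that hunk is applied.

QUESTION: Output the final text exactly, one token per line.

Answer: tfrdb
cbrx
fyu
nzrii
djnh
kpq
nraeo
wzp
mvli
flrv

Derivation:
Hunk 1: at line 8 remove [yqru,faipi,ajg] add [djnh,kpq] -> 13 lines: tfrdb cbrx cgs tkxp xdmnu lyuv pktzt hyfoq djnh kpq hogr mvli flrv
Hunk 2: at line 2 remove [cgs,tkxp,xdmnu] add [rfn] -> 11 lines: tfrdb cbrx rfn lyuv pktzt hyfoq djnh kpq hogr mvli flrv
Hunk 3: at line 4 remove [pktzt,hyfoq] add [zntb,nzrii] -> 11 lines: tfrdb cbrx rfn lyuv zntb nzrii djnh kpq hogr mvli flrv
Hunk 4: at line 1 remove [rfn,lyuv,zntb] add [fyu] -> 9 lines: tfrdb cbrx fyu nzrii djnh kpq hogr mvli flrv
Hunk 5: at line 6 remove [hogr] add [nraeo,wzp] -> 10 lines: tfrdb cbrx fyu nzrii djnh kpq nraeo wzp mvli flrv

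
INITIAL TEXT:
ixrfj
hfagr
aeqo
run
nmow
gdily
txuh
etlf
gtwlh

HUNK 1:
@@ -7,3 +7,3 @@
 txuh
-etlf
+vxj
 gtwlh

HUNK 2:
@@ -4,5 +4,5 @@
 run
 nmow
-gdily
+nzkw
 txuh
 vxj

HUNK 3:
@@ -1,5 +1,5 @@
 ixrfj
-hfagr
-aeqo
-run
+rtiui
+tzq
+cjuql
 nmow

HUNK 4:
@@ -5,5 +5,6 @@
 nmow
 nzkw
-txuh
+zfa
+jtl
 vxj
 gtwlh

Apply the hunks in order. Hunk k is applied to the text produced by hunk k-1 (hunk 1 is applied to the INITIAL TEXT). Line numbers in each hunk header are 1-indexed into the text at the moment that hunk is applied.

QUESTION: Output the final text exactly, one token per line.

Answer: ixrfj
rtiui
tzq
cjuql
nmow
nzkw
zfa
jtl
vxj
gtwlh

Derivation:
Hunk 1: at line 7 remove [etlf] add [vxj] -> 9 lines: ixrfj hfagr aeqo run nmow gdily txuh vxj gtwlh
Hunk 2: at line 4 remove [gdily] add [nzkw] -> 9 lines: ixrfj hfagr aeqo run nmow nzkw txuh vxj gtwlh
Hunk 3: at line 1 remove [hfagr,aeqo,run] add [rtiui,tzq,cjuql] -> 9 lines: ixrfj rtiui tzq cjuql nmow nzkw txuh vxj gtwlh
Hunk 4: at line 5 remove [txuh] add [zfa,jtl] -> 10 lines: ixrfj rtiui tzq cjuql nmow nzkw zfa jtl vxj gtwlh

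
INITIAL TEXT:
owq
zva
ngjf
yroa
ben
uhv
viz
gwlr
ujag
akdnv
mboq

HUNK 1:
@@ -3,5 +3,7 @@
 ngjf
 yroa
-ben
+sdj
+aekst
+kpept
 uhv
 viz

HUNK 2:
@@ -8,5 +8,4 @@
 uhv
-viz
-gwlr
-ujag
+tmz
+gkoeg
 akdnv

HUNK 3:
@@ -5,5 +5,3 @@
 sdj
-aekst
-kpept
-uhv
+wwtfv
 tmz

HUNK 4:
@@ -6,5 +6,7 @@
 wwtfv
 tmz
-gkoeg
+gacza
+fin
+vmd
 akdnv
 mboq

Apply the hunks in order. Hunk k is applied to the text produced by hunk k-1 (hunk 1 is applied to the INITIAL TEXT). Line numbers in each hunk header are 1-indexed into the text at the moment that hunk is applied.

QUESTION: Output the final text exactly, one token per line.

Answer: owq
zva
ngjf
yroa
sdj
wwtfv
tmz
gacza
fin
vmd
akdnv
mboq

Derivation:
Hunk 1: at line 3 remove [ben] add [sdj,aekst,kpept] -> 13 lines: owq zva ngjf yroa sdj aekst kpept uhv viz gwlr ujag akdnv mboq
Hunk 2: at line 8 remove [viz,gwlr,ujag] add [tmz,gkoeg] -> 12 lines: owq zva ngjf yroa sdj aekst kpept uhv tmz gkoeg akdnv mboq
Hunk 3: at line 5 remove [aekst,kpept,uhv] add [wwtfv] -> 10 lines: owq zva ngjf yroa sdj wwtfv tmz gkoeg akdnv mboq
Hunk 4: at line 6 remove [gkoeg] add [gacza,fin,vmd] -> 12 lines: owq zva ngjf yroa sdj wwtfv tmz gacza fin vmd akdnv mboq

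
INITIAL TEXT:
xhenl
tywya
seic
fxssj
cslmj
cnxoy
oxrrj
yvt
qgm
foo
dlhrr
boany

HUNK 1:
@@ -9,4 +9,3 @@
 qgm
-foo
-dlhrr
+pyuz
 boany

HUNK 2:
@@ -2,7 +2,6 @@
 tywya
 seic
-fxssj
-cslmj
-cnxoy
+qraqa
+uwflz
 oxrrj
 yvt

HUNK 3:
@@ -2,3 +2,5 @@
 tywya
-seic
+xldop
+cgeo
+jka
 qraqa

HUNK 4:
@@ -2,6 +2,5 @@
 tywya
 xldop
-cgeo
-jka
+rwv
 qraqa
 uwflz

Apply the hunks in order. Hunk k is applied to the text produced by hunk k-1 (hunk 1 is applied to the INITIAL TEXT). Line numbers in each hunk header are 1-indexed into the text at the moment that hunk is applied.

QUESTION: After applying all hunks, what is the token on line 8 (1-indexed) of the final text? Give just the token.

Hunk 1: at line 9 remove [foo,dlhrr] add [pyuz] -> 11 lines: xhenl tywya seic fxssj cslmj cnxoy oxrrj yvt qgm pyuz boany
Hunk 2: at line 2 remove [fxssj,cslmj,cnxoy] add [qraqa,uwflz] -> 10 lines: xhenl tywya seic qraqa uwflz oxrrj yvt qgm pyuz boany
Hunk 3: at line 2 remove [seic] add [xldop,cgeo,jka] -> 12 lines: xhenl tywya xldop cgeo jka qraqa uwflz oxrrj yvt qgm pyuz boany
Hunk 4: at line 2 remove [cgeo,jka] add [rwv] -> 11 lines: xhenl tywya xldop rwv qraqa uwflz oxrrj yvt qgm pyuz boany
Final line 8: yvt

Answer: yvt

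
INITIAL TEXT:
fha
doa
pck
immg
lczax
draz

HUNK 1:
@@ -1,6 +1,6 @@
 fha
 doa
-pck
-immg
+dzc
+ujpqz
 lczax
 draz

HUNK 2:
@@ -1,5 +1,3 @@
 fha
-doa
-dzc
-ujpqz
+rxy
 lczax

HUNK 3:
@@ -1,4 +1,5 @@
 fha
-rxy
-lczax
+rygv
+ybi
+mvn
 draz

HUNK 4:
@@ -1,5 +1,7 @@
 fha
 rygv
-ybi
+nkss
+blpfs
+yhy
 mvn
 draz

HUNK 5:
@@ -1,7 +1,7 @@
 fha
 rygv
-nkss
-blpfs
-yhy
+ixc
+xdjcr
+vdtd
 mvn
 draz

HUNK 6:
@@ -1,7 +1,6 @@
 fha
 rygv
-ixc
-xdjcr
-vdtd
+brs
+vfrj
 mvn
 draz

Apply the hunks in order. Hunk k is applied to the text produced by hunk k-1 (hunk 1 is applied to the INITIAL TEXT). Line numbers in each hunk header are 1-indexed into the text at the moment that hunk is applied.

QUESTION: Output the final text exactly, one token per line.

Answer: fha
rygv
brs
vfrj
mvn
draz

Derivation:
Hunk 1: at line 1 remove [pck,immg] add [dzc,ujpqz] -> 6 lines: fha doa dzc ujpqz lczax draz
Hunk 2: at line 1 remove [doa,dzc,ujpqz] add [rxy] -> 4 lines: fha rxy lczax draz
Hunk 3: at line 1 remove [rxy,lczax] add [rygv,ybi,mvn] -> 5 lines: fha rygv ybi mvn draz
Hunk 4: at line 1 remove [ybi] add [nkss,blpfs,yhy] -> 7 lines: fha rygv nkss blpfs yhy mvn draz
Hunk 5: at line 1 remove [nkss,blpfs,yhy] add [ixc,xdjcr,vdtd] -> 7 lines: fha rygv ixc xdjcr vdtd mvn draz
Hunk 6: at line 1 remove [ixc,xdjcr,vdtd] add [brs,vfrj] -> 6 lines: fha rygv brs vfrj mvn draz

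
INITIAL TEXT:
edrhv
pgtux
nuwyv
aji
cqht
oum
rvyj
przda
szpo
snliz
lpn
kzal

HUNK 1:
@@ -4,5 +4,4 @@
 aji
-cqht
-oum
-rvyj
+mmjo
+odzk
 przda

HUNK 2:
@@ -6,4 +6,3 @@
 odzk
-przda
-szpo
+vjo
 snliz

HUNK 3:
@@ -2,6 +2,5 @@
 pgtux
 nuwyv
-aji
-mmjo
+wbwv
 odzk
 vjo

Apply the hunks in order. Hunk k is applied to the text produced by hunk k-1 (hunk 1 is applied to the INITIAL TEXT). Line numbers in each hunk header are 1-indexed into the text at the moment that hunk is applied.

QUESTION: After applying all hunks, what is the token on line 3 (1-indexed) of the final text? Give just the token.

Hunk 1: at line 4 remove [cqht,oum,rvyj] add [mmjo,odzk] -> 11 lines: edrhv pgtux nuwyv aji mmjo odzk przda szpo snliz lpn kzal
Hunk 2: at line 6 remove [przda,szpo] add [vjo] -> 10 lines: edrhv pgtux nuwyv aji mmjo odzk vjo snliz lpn kzal
Hunk 3: at line 2 remove [aji,mmjo] add [wbwv] -> 9 lines: edrhv pgtux nuwyv wbwv odzk vjo snliz lpn kzal
Final line 3: nuwyv

Answer: nuwyv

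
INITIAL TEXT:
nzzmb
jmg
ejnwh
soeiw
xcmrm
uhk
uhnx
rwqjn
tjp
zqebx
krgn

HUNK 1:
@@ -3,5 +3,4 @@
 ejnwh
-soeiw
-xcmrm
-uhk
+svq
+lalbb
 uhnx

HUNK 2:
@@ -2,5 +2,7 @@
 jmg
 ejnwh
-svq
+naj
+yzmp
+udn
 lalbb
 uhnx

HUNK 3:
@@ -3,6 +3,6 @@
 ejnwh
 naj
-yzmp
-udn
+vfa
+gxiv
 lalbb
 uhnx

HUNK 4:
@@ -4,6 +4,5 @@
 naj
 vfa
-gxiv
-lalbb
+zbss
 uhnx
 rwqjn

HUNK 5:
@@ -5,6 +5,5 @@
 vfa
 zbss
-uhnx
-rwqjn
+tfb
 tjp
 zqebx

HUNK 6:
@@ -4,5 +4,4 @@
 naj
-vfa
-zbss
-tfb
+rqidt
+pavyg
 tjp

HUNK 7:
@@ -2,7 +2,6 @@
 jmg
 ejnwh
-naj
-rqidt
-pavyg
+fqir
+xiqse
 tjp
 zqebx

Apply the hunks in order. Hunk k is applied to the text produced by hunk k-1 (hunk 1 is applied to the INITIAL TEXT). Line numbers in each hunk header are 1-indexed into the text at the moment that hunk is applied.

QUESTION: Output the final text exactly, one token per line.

Hunk 1: at line 3 remove [soeiw,xcmrm,uhk] add [svq,lalbb] -> 10 lines: nzzmb jmg ejnwh svq lalbb uhnx rwqjn tjp zqebx krgn
Hunk 2: at line 2 remove [svq] add [naj,yzmp,udn] -> 12 lines: nzzmb jmg ejnwh naj yzmp udn lalbb uhnx rwqjn tjp zqebx krgn
Hunk 3: at line 3 remove [yzmp,udn] add [vfa,gxiv] -> 12 lines: nzzmb jmg ejnwh naj vfa gxiv lalbb uhnx rwqjn tjp zqebx krgn
Hunk 4: at line 4 remove [gxiv,lalbb] add [zbss] -> 11 lines: nzzmb jmg ejnwh naj vfa zbss uhnx rwqjn tjp zqebx krgn
Hunk 5: at line 5 remove [uhnx,rwqjn] add [tfb] -> 10 lines: nzzmb jmg ejnwh naj vfa zbss tfb tjp zqebx krgn
Hunk 6: at line 4 remove [vfa,zbss,tfb] add [rqidt,pavyg] -> 9 lines: nzzmb jmg ejnwh naj rqidt pavyg tjp zqebx krgn
Hunk 7: at line 2 remove [naj,rqidt,pavyg] add [fqir,xiqse] -> 8 lines: nzzmb jmg ejnwh fqir xiqse tjp zqebx krgn

Answer: nzzmb
jmg
ejnwh
fqir
xiqse
tjp
zqebx
krgn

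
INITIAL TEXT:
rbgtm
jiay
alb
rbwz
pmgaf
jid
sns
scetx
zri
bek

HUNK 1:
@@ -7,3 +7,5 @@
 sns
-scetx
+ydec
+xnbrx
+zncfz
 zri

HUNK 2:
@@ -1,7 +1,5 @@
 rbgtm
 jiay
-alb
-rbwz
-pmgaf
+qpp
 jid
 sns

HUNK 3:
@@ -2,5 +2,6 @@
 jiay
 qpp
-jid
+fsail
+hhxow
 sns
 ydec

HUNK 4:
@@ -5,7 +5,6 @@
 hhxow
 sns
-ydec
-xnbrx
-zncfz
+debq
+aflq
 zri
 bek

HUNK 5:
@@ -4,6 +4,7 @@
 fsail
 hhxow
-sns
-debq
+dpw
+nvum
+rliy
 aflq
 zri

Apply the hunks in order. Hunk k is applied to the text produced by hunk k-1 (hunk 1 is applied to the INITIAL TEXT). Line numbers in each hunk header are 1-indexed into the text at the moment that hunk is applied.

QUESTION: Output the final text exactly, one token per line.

Hunk 1: at line 7 remove [scetx] add [ydec,xnbrx,zncfz] -> 12 lines: rbgtm jiay alb rbwz pmgaf jid sns ydec xnbrx zncfz zri bek
Hunk 2: at line 1 remove [alb,rbwz,pmgaf] add [qpp] -> 10 lines: rbgtm jiay qpp jid sns ydec xnbrx zncfz zri bek
Hunk 3: at line 2 remove [jid] add [fsail,hhxow] -> 11 lines: rbgtm jiay qpp fsail hhxow sns ydec xnbrx zncfz zri bek
Hunk 4: at line 5 remove [ydec,xnbrx,zncfz] add [debq,aflq] -> 10 lines: rbgtm jiay qpp fsail hhxow sns debq aflq zri bek
Hunk 5: at line 4 remove [sns,debq] add [dpw,nvum,rliy] -> 11 lines: rbgtm jiay qpp fsail hhxow dpw nvum rliy aflq zri bek

Answer: rbgtm
jiay
qpp
fsail
hhxow
dpw
nvum
rliy
aflq
zri
bek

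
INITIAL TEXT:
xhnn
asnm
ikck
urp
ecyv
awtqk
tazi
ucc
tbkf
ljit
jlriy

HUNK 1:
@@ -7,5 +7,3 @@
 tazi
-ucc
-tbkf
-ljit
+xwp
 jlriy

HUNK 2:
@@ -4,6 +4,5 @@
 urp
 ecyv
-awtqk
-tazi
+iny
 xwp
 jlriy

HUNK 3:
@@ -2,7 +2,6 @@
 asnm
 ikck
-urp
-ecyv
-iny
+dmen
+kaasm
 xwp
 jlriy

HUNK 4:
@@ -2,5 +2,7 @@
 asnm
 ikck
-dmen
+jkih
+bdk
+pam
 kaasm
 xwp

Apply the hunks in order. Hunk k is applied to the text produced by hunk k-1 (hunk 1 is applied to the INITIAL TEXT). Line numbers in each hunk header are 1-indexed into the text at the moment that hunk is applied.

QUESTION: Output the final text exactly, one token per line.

Hunk 1: at line 7 remove [ucc,tbkf,ljit] add [xwp] -> 9 lines: xhnn asnm ikck urp ecyv awtqk tazi xwp jlriy
Hunk 2: at line 4 remove [awtqk,tazi] add [iny] -> 8 lines: xhnn asnm ikck urp ecyv iny xwp jlriy
Hunk 3: at line 2 remove [urp,ecyv,iny] add [dmen,kaasm] -> 7 lines: xhnn asnm ikck dmen kaasm xwp jlriy
Hunk 4: at line 2 remove [dmen] add [jkih,bdk,pam] -> 9 lines: xhnn asnm ikck jkih bdk pam kaasm xwp jlriy

Answer: xhnn
asnm
ikck
jkih
bdk
pam
kaasm
xwp
jlriy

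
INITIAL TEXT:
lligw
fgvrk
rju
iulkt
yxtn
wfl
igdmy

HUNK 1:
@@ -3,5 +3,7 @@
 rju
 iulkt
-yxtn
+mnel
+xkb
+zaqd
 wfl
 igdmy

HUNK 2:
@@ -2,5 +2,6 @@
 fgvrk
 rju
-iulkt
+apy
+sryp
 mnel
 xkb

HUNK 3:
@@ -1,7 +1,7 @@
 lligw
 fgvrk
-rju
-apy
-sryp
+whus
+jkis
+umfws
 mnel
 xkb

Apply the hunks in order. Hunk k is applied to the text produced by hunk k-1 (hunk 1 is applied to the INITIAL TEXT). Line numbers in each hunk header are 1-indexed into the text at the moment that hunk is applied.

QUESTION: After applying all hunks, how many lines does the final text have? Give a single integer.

Hunk 1: at line 3 remove [yxtn] add [mnel,xkb,zaqd] -> 9 lines: lligw fgvrk rju iulkt mnel xkb zaqd wfl igdmy
Hunk 2: at line 2 remove [iulkt] add [apy,sryp] -> 10 lines: lligw fgvrk rju apy sryp mnel xkb zaqd wfl igdmy
Hunk 3: at line 1 remove [rju,apy,sryp] add [whus,jkis,umfws] -> 10 lines: lligw fgvrk whus jkis umfws mnel xkb zaqd wfl igdmy
Final line count: 10

Answer: 10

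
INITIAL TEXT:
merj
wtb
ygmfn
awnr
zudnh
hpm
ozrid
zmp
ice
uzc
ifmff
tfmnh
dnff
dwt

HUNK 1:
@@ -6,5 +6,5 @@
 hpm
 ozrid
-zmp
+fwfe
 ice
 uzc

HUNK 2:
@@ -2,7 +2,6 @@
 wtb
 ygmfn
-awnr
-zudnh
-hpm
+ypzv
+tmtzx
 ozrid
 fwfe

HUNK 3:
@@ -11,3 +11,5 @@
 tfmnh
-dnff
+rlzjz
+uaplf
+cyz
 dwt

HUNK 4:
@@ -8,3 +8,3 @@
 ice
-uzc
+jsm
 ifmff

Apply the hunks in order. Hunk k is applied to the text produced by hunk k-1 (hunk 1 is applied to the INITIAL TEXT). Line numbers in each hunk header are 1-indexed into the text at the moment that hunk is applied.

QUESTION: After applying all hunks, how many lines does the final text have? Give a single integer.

Hunk 1: at line 6 remove [zmp] add [fwfe] -> 14 lines: merj wtb ygmfn awnr zudnh hpm ozrid fwfe ice uzc ifmff tfmnh dnff dwt
Hunk 2: at line 2 remove [awnr,zudnh,hpm] add [ypzv,tmtzx] -> 13 lines: merj wtb ygmfn ypzv tmtzx ozrid fwfe ice uzc ifmff tfmnh dnff dwt
Hunk 3: at line 11 remove [dnff] add [rlzjz,uaplf,cyz] -> 15 lines: merj wtb ygmfn ypzv tmtzx ozrid fwfe ice uzc ifmff tfmnh rlzjz uaplf cyz dwt
Hunk 4: at line 8 remove [uzc] add [jsm] -> 15 lines: merj wtb ygmfn ypzv tmtzx ozrid fwfe ice jsm ifmff tfmnh rlzjz uaplf cyz dwt
Final line count: 15

Answer: 15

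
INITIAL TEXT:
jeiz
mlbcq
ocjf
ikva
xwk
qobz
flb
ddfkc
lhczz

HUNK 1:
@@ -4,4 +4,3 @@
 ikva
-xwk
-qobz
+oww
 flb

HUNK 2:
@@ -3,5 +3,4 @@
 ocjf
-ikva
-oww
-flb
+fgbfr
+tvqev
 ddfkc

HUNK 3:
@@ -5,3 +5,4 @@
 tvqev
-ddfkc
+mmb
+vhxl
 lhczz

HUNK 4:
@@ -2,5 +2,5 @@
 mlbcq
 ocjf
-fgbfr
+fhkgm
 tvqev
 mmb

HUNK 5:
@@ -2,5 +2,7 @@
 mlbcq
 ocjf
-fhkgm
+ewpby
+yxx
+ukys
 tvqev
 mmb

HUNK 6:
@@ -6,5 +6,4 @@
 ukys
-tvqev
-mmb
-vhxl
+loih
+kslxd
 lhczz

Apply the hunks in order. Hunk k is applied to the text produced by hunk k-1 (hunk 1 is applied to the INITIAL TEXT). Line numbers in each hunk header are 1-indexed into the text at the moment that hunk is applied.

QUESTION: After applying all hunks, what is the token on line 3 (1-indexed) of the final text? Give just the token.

Answer: ocjf

Derivation:
Hunk 1: at line 4 remove [xwk,qobz] add [oww] -> 8 lines: jeiz mlbcq ocjf ikva oww flb ddfkc lhczz
Hunk 2: at line 3 remove [ikva,oww,flb] add [fgbfr,tvqev] -> 7 lines: jeiz mlbcq ocjf fgbfr tvqev ddfkc lhczz
Hunk 3: at line 5 remove [ddfkc] add [mmb,vhxl] -> 8 lines: jeiz mlbcq ocjf fgbfr tvqev mmb vhxl lhczz
Hunk 4: at line 2 remove [fgbfr] add [fhkgm] -> 8 lines: jeiz mlbcq ocjf fhkgm tvqev mmb vhxl lhczz
Hunk 5: at line 2 remove [fhkgm] add [ewpby,yxx,ukys] -> 10 lines: jeiz mlbcq ocjf ewpby yxx ukys tvqev mmb vhxl lhczz
Hunk 6: at line 6 remove [tvqev,mmb,vhxl] add [loih,kslxd] -> 9 lines: jeiz mlbcq ocjf ewpby yxx ukys loih kslxd lhczz
Final line 3: ocjf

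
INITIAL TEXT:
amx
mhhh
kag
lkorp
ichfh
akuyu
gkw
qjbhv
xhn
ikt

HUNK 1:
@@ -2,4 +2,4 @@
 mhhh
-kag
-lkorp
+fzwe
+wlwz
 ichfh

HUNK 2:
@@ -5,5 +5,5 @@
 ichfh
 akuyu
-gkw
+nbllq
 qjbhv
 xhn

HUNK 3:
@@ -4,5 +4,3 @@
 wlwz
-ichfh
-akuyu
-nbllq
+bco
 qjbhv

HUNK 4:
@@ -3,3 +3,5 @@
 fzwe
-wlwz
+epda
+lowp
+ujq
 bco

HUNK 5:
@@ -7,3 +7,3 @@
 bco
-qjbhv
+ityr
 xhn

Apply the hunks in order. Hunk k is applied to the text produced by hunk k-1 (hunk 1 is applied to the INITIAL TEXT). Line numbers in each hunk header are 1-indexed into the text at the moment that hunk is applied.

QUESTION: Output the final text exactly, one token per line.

Answer: amx
mhhh
fzwe
epda
lowp
ujq
bco
ityr
xhn
ikt

Derivation:
Hunk 1: at line 2 remove [kag,lkorp] add [fzwe,wlwz] -> 10 lines: amx mhhh fzwe wlwz ichfh akuyu gkw qjbhv xhn ikt
Hunk 2: at line 5 remove [gkw] add [nbllq] -> 10 lines: amx mhhh fzwe wlwz ichfh akuyu nbllq qjbhv xhn ikt
Hunk 3: at line 4 remove [ichfh,akuyu,nbllq] add [bco] -> 8 lines: amx mhhh fzwe wlwz bco qjbhv xhn ikt
Hunk 4: at line 3 remove [wlwz] add [epda,lowp,ujq] -> 10 lines: amx mhhh fzwe epda lowp ujq bco qjbhv xhn ikt
Hunk 5: at line 7 remove [qjbhv] add [ityr] -> 10 lines: amx mhhh fzwe epda lowp ujq bco ityr xhn ikt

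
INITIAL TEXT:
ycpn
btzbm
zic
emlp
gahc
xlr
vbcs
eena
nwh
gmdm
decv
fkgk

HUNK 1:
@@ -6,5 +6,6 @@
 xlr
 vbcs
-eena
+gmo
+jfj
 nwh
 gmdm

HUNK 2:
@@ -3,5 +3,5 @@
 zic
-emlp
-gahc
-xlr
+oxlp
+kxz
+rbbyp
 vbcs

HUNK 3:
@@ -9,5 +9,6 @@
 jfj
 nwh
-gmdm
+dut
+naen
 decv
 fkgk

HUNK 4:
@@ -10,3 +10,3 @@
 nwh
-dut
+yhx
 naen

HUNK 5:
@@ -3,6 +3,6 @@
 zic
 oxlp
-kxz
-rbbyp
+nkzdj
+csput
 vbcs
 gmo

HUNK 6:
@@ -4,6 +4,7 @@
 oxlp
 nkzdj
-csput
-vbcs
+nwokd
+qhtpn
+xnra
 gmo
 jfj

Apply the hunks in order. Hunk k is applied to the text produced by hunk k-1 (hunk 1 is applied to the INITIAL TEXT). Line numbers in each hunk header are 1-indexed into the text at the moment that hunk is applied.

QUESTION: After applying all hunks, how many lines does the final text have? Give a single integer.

Answer: 15

Derivation:
Hunk 1: at line 6 remove [eena] add [gmo,jfj] -> 13 lines: ycpn btzbm zic emlp gahc xlr vbcs gmo jfj nwh gmdm decv fkgk
Hunk 2: at line 3 remove [emlp,gahc,xlr] add [oxlp,kxz,rbbyp] -> 13 lines: ycpn btzbm zic oxlp kxz rbbyp vbcs gmo jfj nwh gmdm decv fkgk
Hunk 3: at line 9 remove [gmdm] add [dut,naen] -> 14 lines: ycpn btzbm zic oxlp kxz rbbyp vbcs gmo jfj nwh dut naen decv fkgk
Hunk 4: at line 10 remove [dut] add [yhx] -> 14 lines: ycpn btzbm zic oxlp kxz rbbyp vbcs gmo jfj nwh yhx naen decv fkgk
Hunk 5: at line 3 remove [kxz,rbbyp] add [nkzdj,csput] -> 14 lines: ycpn btzbm zic oxlp nkzdj csput vbcs gmo jfj nwh yhx naen decv fkgk
Hunk 6: at line 4 remove [csput,vbcs] add [nwokd,qhtpn,xnra] -> 15 lines: ycpn btzbm zic oxlp nkzdj nwokd qhtpn xnra gmo jfj nwh yhx naen decv fkgk
Final line count: 15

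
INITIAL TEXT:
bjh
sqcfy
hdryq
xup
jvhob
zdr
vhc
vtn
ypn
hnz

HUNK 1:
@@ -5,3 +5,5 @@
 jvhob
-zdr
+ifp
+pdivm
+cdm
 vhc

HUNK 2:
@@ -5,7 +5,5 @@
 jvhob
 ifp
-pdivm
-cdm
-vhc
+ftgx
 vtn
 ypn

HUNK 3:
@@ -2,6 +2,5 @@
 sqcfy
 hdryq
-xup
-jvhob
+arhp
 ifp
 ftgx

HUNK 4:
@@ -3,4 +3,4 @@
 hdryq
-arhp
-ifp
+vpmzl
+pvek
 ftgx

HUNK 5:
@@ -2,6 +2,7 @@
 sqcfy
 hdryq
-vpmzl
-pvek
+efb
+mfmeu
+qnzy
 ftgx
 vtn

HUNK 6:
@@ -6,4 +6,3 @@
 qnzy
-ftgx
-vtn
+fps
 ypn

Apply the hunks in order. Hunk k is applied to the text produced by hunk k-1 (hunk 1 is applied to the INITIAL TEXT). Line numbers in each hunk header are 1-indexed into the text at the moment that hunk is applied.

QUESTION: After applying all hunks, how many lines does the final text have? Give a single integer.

Answer: 9

Derivation:
Hunk 1: at line 5 remove [zdr] add [ifp,pdivm,cdm] -> 12 lines: bjh sqcfy hdryq xup jvhob ifp pdivm cdm vhc vtn ypn hnz
Hunk 2: at line 5 remove [pdivm,cdm,vhc] add [ftgx] -> 10 lines: bjh sqcfy hdryq xup jvhob ifp ftgx vtn ypn hnz
Hunk 3: at line 2 remove [xup,jvhob] add [arhp] -> 9 lines: bjh sqcfy hdryq arhp ifp ftgx vtn ypn hnz
Hunk 4: at line 3 remove [arhp,ifp] add [vpmzl,pvek] -> 9 lines: bjh sqcfy hdryq vpmzl pvek ftgx vtn ypn hnz
Hunk 5: at line 2 remove [vpmzl,pvek] add [efb,mfmeu,qnzy] -> 10 lines: bjh sqcfy hdryq efb mfmeu qnzy ftgx vtn ypn hnz
Hunk 6: at line 6 remove [ftgx,vtn] add [fps] -> 9 lines: bjh sqcfy hdryq efb mfmeu qnzy fps ypn hnz
Final line count: 9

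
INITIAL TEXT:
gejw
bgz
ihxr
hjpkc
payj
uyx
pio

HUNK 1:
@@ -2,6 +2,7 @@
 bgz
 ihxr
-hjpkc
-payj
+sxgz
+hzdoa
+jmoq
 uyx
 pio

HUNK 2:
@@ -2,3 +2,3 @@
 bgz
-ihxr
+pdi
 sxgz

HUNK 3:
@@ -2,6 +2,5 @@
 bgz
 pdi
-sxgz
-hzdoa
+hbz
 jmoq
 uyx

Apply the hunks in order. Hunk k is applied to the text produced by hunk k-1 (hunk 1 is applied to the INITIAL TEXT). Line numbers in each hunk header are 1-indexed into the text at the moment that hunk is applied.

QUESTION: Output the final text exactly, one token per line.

Answer: gejw
bgz
pdi
hbz
jmoq
uyx
pio

Derivation:
Hunk 1: at line 2 remove [hjpkc,payj] add [sxgz,hzdoa,jmoq] -> 8 lines: gejw bgz ihxr sxgz hzdoa jmoq uyx pio
Hunk 2: at line 2 remove [ihxr] add [pdi] -> 8 lines: gejw bgz pdi sxgz hzdoa jmoq uyx pio
Hunk 3: at line 2 remove [sxgz,hzdoa] add [hbz] -> 7 lines: gejw bgz pdi hbz jmoq uyx pio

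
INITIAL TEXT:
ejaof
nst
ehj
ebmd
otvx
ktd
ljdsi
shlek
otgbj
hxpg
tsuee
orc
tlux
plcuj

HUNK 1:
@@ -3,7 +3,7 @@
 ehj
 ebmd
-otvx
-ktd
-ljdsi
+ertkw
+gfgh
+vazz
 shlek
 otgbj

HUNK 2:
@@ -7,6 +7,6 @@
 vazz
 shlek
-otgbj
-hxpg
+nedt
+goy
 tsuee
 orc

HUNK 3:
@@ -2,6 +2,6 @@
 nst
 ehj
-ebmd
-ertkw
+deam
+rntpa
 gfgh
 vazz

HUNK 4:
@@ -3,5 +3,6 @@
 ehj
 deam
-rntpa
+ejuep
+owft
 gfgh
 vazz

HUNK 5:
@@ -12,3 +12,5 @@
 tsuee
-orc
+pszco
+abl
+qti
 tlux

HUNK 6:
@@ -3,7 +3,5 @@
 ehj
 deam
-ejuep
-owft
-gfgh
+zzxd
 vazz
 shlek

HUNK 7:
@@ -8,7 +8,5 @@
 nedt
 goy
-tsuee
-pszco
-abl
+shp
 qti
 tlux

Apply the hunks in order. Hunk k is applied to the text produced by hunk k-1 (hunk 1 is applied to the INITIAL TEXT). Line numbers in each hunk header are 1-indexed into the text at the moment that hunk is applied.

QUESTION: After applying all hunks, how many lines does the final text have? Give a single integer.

Answer: 13

Derivation:
Hunk 1: at line 3 remove [otvx,ktd,ljdsi] add [ertkw,gfgh,vazz] -> 14 lines: ejaof nst ehj ebmd ertkw gfgh vazz shlek otgbj hxpg tsuee orc tlux plcuj
Hunk 2: at line 7 remove [otgbj,hxpg] add [nedt,goy] -> 14 lines: ejaof nst ehj ebmd ertkw gfgh vazz shlek nedt goy tsuee orc tlux plcuj
Hunk 3: at line 2 remove [ebmd,ertkw] add [deam,rntpa] -> 14 lines: ejaof nst ehj deam rntpa gfgh vazz shlek nedt goy tsuee orc tlux plcuj
Hunk 4: at line 3 remove [rntpa] add [ejuep,owft] -> 15 lines: ejaof nst ehj deam ejuep owft gfgh vazz shlek nedt goy tsuee orc tlux plcuj
Hunk 5: at line 12 remove [orc] add [pszco,abl,qti] -> 17 lines: ejaof nst ehj deam ejuep owft gfgh vazz shlek nedt goy tsuee pszco abl qti tlux plcuj
Hunk 6: at line 3 remove [ejuep,owft,gfgh] add [zzxd] -> 15 lines: ejaof nst ehj deam zzxd vazz shlek nedt goy tsuee pszco abl qti tlux plcuj
Hunk 7: at line 8 remove [tsuee,pszco,abl] add [shp] -> 13 lines: ejaof nst ehj deam zzxd vazz shlek nedt goy shp qti tlux plcuj
Final line count: 13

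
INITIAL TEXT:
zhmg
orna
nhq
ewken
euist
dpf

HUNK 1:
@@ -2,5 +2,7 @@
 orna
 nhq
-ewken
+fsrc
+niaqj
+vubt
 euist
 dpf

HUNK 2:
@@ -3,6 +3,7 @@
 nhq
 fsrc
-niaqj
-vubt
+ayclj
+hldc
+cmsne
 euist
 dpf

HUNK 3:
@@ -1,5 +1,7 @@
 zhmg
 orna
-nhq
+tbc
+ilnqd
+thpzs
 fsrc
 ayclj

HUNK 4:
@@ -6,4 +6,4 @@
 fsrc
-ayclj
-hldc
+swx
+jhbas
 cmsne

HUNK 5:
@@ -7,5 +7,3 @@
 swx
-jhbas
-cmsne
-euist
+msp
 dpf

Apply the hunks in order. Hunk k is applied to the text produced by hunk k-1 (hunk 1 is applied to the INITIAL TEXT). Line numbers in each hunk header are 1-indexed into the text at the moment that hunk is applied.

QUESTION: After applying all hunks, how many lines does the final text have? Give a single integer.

Hunk 1: at line 2 remove [ewken] add [fsrc,niaqj,vubt] -> 8 lines: zhmg orna nhq fsrc niaqj vubt euist dpf
Hunk 2: at line 3 remove [niaqj,vubt] add [ayclj,hldc,cmsne] -> 9 lines: zhmg orna nhq fsrc ayclj hldc cmsne euist dpf
Hunk 3: at line 1 remove [nhq] add [tbc,ilnqd,thpzs] -> 11 lines: zhmg orna tbc ilnqd thpzs fsrc ayclj hldc cmsne euist dpf
Hunk 4: at line 6 remove [ayclj,hldc] add [swx,jhbas] -> 11 lines: zhmg orna tbc ilnqd thpzs fsrc swx jhbas cmsne euist dpf
Hunk 5: at line 7 remove [jhbas,cmsne,euist] add [msp] -> 9 lines: zhmg orna tbc ilnqd thpzs fsrc swx msp dpf
Final line count: 9

Answer: 9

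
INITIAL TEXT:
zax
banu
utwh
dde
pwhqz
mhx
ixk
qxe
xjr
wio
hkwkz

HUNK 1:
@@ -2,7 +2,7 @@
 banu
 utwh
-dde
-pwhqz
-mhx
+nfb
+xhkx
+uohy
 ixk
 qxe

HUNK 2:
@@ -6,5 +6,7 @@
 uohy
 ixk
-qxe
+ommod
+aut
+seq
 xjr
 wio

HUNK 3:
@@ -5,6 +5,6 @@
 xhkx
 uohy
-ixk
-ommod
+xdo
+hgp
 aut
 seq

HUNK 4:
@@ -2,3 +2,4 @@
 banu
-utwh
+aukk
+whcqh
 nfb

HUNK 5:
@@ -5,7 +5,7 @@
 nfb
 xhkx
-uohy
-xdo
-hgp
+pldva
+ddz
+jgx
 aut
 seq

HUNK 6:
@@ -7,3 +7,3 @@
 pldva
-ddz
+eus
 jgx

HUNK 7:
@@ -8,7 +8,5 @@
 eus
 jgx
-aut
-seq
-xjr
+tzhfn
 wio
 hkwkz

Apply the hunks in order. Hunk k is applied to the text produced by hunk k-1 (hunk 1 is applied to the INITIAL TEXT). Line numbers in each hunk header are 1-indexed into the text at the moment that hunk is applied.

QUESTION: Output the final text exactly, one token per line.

Hunk 1: at line 2 remove [dde,pwhqz,mhx] add [nfb,xhkx,uohy] -> 11 lines: zax banu utwh nfb xhkx uohy ixk qxe xjr wio hkwkz
Hunk 2: at line 6 remove [qxe] add [ommod,aut,seq] -> 13 lines: zax banu utwh nfb xhkx uohy ixk ommod aut seq xjr wio hkwkz
Hunk 3: at line 5 remove [ixk,ommod] add [xdo,hgp] -> 13 lines: zax banu utwh nfb xhkx uohy xdo hgp aut seq xjr wio hkwkz
Hunk 4: at line 2 remove [utwh] add [aukk,whcqh] -> 14 lines: zax banu aukk whcqh nfb xhkx uohy xdo hgp aut seq xjr wio hkwkz
Hunk 5: at line 5 remove [uohy,xdo,hgp] add [pldva,ddz,jgx] -> 14 lines: zax banu aukk whcqh nfb xhkx pldva ddz jgx aut seq xjr wio hkwkz
Hunk 6: at line 7 remove [ddz] add [eus] -> 14 lines: zax banu aukk whcqh nfb xhkx pldva eus jgx aut seq xjr wio hkwkz
Hunk 7: at line 8 remove [aut,seq,xjr] add [tzhfn] -> 12 lines: zax banu aukk whcqh nfb xhkx pldva eus jgx tzhfn wio hkwkz

Answer: zax
banu
aukk
whcqh
nfb
xhkx
pldva
eus
jgx
tzhfn
wio
hkwkz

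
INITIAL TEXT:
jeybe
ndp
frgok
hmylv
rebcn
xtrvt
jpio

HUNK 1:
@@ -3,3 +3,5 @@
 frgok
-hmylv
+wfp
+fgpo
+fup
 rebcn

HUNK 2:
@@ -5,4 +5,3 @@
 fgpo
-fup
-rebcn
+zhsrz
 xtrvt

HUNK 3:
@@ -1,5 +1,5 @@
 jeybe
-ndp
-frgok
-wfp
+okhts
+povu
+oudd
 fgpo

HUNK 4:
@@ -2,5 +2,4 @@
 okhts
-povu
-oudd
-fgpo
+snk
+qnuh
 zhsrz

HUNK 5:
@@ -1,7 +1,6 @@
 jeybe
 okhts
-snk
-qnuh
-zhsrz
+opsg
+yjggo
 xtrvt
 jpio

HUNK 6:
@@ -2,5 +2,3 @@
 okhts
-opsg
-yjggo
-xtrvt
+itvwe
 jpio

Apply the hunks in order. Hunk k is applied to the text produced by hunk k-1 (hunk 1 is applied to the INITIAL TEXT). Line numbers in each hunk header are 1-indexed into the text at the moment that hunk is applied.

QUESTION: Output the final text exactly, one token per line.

Hunk 1: at line 3 remove [hmylv] add [wfp,fgpo,fup] -> 9 lines: jeybe ndp frgok wfp fgpo fup rebcn xtrvt jpio
Hunk 2: at line 5 remove [fup,rebcn] add [zhsrz] -> 8 lines: jeybe ndp frgok wfp fgpo zhsrz xtrvt jpio
Hunk 3: at line 1 remove [ndp,frgok,wfp] add [okhts,povu,oudd] -> 8 lines: jeybe okhts povu oudd fgpo zhsrz xtrvt jpio
Hunk 4: at line 2 remove [povu,oudd,fgpo] add [snk,qnuh] -> 7 lines: jeybe okhts snk qnuh zhsrz xtrvt jpio
Hunk 5: at line 1 remove [snk,qnuh,zhsrz] add [opsg,yjggo] -> 6 lines: jeybe okhts opsg yjggo xtrvt jpio
Hunk 6: at line 2 remove [opsg,yjggo,xtrvt] add [itvwe] -> 4 lines: jeybe okhts itvwe jpio

Answer: jeybe
okhts
itvwe
jpio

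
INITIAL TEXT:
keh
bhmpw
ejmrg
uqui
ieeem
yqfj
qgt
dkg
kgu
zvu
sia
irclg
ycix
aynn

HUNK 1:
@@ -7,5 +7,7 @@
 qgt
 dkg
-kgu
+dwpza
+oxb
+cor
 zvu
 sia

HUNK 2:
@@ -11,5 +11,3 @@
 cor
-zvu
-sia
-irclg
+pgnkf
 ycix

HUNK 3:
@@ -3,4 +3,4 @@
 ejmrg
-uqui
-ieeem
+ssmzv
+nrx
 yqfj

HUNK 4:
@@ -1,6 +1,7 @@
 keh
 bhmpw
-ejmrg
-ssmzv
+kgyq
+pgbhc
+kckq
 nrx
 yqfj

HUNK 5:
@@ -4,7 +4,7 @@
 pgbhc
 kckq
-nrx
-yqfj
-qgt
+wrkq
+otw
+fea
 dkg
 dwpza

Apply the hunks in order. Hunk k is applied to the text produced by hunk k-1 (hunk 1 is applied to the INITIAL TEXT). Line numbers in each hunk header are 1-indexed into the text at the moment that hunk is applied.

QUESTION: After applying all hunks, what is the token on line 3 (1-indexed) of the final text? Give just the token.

Hunk 1: at line 7 remove [kgu] add [dwpza,oxb,cor] -> 16 lines: keh bhmpw ejmrg uqui ieeem yqfj qgt dkg dwpza oxb cor zvu sia irclg ycix aynn
Hunk 2: at line 11 remove [zvu,sia,irclg] add [pgnkf] -> 14 lines: keh bhmpw ejmrg uqui ieeem yqfj qgt dkg dwpza oxb cor pgnkf ycix aynn
Hunk 3: at line 3 remove [uqui,ieeem] add [ssmzv,nrx] -> 14 lines: keh bhmpw ejmrg ssmzv nrx yqfj qgt dkg dwpza oxb cor pgnkf ycix aynn
Hunk 4: at line 1 remove [ejmrg,ssmzv] add [kgyq,pgbhc,kckq] -> 15 lines: keh bhmpw kgyq pgbhc kckq nrx yqfj qgt dkg dwpza oxb cor pgnkf ycix aynn
Hunk 5: at line 4 remove [nrx,yqfj,qgt] add [wrkq,otw,fea] -> 15 lines: keh bhmpw kgyq pgbhc kckq wrkq otw fea dkg dwpza oxb cor pgnkf ycix aynn
Final line 3: kgyq

Answer: kgyq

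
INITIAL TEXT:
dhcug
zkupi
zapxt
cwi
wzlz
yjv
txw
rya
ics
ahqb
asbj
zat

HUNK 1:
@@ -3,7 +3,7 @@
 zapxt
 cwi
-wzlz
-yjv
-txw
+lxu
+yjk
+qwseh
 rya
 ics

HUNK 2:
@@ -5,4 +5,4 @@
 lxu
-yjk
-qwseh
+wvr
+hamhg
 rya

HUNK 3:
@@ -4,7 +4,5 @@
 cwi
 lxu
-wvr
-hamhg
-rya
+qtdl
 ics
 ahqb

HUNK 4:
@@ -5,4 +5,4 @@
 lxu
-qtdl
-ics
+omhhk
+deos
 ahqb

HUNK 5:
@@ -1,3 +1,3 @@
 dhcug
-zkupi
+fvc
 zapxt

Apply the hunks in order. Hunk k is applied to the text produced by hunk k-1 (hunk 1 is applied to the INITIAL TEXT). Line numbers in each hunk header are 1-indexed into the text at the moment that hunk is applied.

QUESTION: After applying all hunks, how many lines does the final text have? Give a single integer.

Answer: 10

Derivation:
Hunk 1: at line 3 remove [wzlz,yjv,txw] add [lxu,yjk,qwseh] -> 12 lines: dhcug zkupi zapxt cwi lxu yjk qwseh rya ics ahqb asbj zat
Hunk 2: at line 5 remove [yjk,qwseh] add [wvr,hamhg] -> 12 lines: dhcug zkupi zapxt cwi lxu wvr hamhg rya ics ahqb asbj zat
Hunk 3: at line 4 remove [wvr,hamhg,rya] add [qtdl] -> 10 lines: dhcug zkupi zapxt cwi lxu qtdl ics ahqb asbj zat
Hunk 4: at line 5 remove [qtdl,ics] add [omhhk,deos] -> 10 lines: dhcug zkupi zapxt cwi lxu omhhk deos ahqb asbj zat
Hunk 5: at line 1 remove [zkupi] add [fvc] -> 10 lines: dhcug fvc zapxt cwi lxu omhhk deos ahqb asbj zat
Final line count: 10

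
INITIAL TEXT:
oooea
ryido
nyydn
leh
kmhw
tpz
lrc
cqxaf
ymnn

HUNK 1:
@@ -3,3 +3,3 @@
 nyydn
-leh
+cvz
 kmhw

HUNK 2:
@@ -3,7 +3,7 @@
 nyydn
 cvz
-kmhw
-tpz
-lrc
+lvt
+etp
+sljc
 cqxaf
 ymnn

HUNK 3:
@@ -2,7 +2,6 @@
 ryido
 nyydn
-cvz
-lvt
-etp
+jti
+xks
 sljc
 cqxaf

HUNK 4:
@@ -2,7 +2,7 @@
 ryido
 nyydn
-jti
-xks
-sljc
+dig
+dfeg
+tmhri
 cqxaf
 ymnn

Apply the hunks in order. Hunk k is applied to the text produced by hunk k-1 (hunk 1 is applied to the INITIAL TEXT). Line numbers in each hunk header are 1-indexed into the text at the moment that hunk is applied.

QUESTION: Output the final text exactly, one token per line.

Answer: oooea
ryido
nyydn
dig
dfeg
tmhri
cqxaf
ymnn

Derivation:
Hunk 1: at line 3 remove [leh] add [cvz] -> 9 lines: oooea ryido nyydn cvz kmhw tpz lrc cqxaf ymnn
Hunk 2: at line 3 remove [kmhw,tpz,lrc] add [lvt,etp,sljc] -> 9 lines: oooea ryido nyydn cvz lvt etp sljc cqxaf ymnn
Hunk 3: at line 2 remove [cvz,lvt,etp] add [jti,xks] -> 8 lines: oooea ryido nyydn jti xks sljc cqxaf ymnn
Hunk 4: at line 2 remove [jti,xks,sljc] add [dig,dfeg,tmhri] -> 8 lines: oooea ryido nyydn dig dfeg tmhri cqxaf ymnn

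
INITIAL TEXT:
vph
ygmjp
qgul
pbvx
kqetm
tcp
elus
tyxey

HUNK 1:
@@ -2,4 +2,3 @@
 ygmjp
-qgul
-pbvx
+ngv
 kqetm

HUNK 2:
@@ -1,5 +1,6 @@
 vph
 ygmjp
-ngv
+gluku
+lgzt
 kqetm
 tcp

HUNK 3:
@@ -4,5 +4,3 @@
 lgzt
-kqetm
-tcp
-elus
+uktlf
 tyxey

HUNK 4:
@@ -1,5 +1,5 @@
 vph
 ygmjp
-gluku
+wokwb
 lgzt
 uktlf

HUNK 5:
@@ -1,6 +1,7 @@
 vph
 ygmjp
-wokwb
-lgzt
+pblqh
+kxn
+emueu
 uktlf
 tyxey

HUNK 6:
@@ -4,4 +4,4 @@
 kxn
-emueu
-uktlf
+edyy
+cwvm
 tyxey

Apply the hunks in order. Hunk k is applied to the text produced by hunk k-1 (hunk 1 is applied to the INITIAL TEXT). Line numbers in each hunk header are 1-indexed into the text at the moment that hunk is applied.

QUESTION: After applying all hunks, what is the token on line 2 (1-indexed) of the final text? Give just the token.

Hunk 1: at line 2 remove [qgul,pbvx] add [ngv] -> 7 lines: vph ygmjp ngv kqetm tcp elus tyxey
Hunk 2: at line 1 remove [ngv] add [gluku,lgzt] -> 8 lines: vph ygmjp gluku lgzt kqetm tcp elus tyxey
Hunk 3: at line 4 remove [kqetm,tcp,elus] add [uktlf] -> 6 lines: vph ygmjp gluku lgzt uktlf tyxey
Hunk 4: at line 1 remove [gluku] add [wokwb] -> 6 lines: vph ygmjp wokwb lgzt uktlf tyxey
Hunk 5: at line 1 remove [wokwb,lgzt] add [pblqh,kxn,emueu] -> 7 lines: vph ygmjp pblqh kxn emueu uktlf tyxey
Hunk 6: at line 4 remove [emueu,uktlf] add [edyy,cwvm] -> 7 lines: vph ygmjp pblqh kxn edyy cwvm tyxey
Final line 2: ygmjp

Answer: ygmjp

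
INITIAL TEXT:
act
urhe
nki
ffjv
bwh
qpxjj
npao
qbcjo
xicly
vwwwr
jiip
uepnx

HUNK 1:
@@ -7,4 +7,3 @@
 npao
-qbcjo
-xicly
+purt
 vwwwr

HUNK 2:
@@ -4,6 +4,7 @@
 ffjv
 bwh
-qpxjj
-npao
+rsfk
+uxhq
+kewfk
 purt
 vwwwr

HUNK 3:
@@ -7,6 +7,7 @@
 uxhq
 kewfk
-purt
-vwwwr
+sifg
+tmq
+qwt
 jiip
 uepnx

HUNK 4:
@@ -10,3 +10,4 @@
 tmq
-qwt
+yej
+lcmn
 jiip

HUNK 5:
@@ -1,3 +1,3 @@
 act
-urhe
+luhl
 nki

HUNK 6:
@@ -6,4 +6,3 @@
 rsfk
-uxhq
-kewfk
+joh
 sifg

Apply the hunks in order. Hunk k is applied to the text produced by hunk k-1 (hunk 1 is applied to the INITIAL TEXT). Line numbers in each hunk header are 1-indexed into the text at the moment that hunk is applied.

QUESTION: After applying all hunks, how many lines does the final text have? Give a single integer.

Answer: 13

Derivation:
Hunk 1: at line 7 remove [qbcjo,xicly] add [purt] -> 11 lines: act urhe nki ffjv bwh qpxjj npao purt vwwwr jiip uepnx
Hunk 2: at line 4 remove [qpxjj,npao] add [rsfk,uxhq,kewfk] -> 12 lines: act urhe nki ffjv bwh rsfk uxhq kewfk purt vwwwr jiip uepnx
Hunk 3: at line 7 remove [purt,vwwwr] add [sifg,tmq,qwt] -> 13 lines: act urhe nki ffjv bwh rsfk uxhq kewfk sifg tmq qwt jiip uepnx
Hunk 4: at line 10 remove [qwt] add [yej,lcmn] -> 14 lines: act urhe nki ffjv bwh rsfk uxhq kewfk sifg tmq yej lcmn jiip uepnx
Hunk 5: at line 1 remove [urhe] add [luhl] -> 14 lines: act luhl nki ffjv bwh rsfk uxhq kewfk sifg tmq yej lcmn jiip uepnx
Hunk 6: at line 6 remove [uxhq,kewfk] add [joh] -> 13 lines: act luhl nki ffjv bwh rsfk joh sifg tmq yej lcmn jiip uepnx
Final line count: 13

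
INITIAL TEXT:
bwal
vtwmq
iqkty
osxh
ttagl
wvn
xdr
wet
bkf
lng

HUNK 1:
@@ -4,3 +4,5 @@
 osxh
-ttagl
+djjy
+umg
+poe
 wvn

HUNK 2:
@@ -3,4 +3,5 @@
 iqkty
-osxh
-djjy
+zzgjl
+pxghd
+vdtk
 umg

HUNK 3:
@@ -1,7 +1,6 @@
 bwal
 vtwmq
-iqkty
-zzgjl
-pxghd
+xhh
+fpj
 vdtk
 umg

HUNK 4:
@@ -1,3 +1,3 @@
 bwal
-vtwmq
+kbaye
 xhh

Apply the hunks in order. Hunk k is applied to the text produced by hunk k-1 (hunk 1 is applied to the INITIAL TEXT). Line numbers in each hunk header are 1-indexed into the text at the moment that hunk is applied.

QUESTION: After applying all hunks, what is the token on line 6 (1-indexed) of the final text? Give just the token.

Hunk 1: at line 4 remove [ttagl] add [djjy,umg,poe] -> 12 lines: bwal vtwmq iqkty osxh djjy umg poe wvn xdr wet bkf lng
Hunk 2: at line 3 remove [osxh,djjy] add [zzgjl,pxghd,vdtk] -> 13 lines: bwal vtwmq iqkty zzgjl pxghd vdtk umg poe wvn xdr wet bkf lng
Hunk 3: at line 1 remove [iqkty,zzgjl,pxghd] add [xhh,fpj] -> 12 lines: bwal vtwmq xhh fpj vdtk umg poe wvn xdr wet bkf lng
Hunk 4: at line 1 remove [vtwmq] add [kbaye] -> 12 lines: bwal kbaye xhh fpj vdtk umg poe wvn xdr wet bkf lng
Final line 6: umg

Answer: umg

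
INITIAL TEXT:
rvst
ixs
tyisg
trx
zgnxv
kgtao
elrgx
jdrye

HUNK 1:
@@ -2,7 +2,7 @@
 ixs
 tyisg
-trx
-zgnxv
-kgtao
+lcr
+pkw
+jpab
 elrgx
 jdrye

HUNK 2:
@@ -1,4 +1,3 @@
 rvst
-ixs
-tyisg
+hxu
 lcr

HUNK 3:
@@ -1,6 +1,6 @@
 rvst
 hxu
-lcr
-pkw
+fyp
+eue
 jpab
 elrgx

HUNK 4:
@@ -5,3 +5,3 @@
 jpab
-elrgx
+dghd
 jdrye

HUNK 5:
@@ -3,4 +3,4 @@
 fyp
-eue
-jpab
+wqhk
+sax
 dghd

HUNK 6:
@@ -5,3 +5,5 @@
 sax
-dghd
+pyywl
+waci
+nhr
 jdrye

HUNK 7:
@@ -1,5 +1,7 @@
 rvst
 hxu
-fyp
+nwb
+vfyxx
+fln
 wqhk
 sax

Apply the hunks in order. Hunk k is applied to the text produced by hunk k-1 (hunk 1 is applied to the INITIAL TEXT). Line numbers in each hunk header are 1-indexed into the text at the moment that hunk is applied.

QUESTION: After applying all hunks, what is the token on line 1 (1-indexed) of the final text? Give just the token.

Hunk 1: at line 2 remove [trx,zgnxv,kgtao] add [lcr,pkw,jpab] -> 8 lines: rvst ixs tyisg lcr pkw jpab elrgx jdrye
Hunk 2: at line 1 remove [ixs,tyisg] add [hxu] -> 7 lines: rvst hxu lcr pkw jpab elrgx jdrye
Hunk 3: at line 1 remove [lcr,pkw] add [fyp,eue] -> 7 lines: rvst hxu fyp eue jpab elrgx jdrye
Hunk 4: at line 5 remove [elrgx] add [dghd] -> 7 lines: rvst hxu fyp eue jpab dghd jdrye
Hunk 5: at line 3 remove [eue,jpab] add [wqhk,sax] -> 7 lines: rvst hxu fyp wqhk sax dghd jdrye
Hunk 6: at line 5 remove [dghd] add [pyywl,waci,nhr] -> 9 lines: rvst hxu fyp wqhk sax pyywl waci nhr jdrye
Hunk 7: at line 1 remove [fyp] add [nwb,vfyxx,fln] -> 11 lines: rvst hxu nwb vfyxx fln wqhk sax pyywl waci nhr jdrye
Final line 1: rvst

Answer: rvst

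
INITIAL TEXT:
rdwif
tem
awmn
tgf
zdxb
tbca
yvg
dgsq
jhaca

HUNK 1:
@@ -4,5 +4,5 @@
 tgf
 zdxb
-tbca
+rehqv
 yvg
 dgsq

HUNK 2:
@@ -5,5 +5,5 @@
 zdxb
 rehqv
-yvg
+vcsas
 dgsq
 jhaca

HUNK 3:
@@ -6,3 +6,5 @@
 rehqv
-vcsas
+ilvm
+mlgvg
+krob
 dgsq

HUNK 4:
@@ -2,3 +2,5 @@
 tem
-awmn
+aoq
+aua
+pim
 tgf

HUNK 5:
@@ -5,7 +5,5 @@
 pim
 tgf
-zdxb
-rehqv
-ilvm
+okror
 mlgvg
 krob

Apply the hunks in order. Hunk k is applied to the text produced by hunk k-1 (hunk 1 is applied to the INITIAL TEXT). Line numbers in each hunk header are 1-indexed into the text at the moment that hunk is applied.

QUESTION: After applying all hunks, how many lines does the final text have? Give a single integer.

Answer: 11

Derivation:
Hunk 1: at line 4 remove [tbca] add [rehqv] -> 9 lines: rdwif tem awmn tgf zdxb rehqv yvg dgsq jhaca
Hunk 2: at line 5 remove [yvg] add [vcsas] -> 9 lines: rdwif tem awmn tgf zdxb rehqv vcsas dgsq jhaca
Hunk 3: at line 6 remove [vcsas] add [ilvm,mlgvg,krob] -> 11 lines: rdwif tem awmn tgf zdxb rehqv ilvm mlgvg krob dgsq jhaca
Hunk 4: at line 2 remove [awmn] add [aoq,aua,pim] -> 13 lines: rdwif tem aoq aua pim tgf zdxb rehqv ilvm mlgvg krob dgsq jhaca
Hunk 5: at line 5 remove [zdxb,rehqv,ilvm] add [okror] -> 11 lines: rdwif tem aoq aua pim tgf okror mlgvg krob dgsq jhaca
Final line count: 11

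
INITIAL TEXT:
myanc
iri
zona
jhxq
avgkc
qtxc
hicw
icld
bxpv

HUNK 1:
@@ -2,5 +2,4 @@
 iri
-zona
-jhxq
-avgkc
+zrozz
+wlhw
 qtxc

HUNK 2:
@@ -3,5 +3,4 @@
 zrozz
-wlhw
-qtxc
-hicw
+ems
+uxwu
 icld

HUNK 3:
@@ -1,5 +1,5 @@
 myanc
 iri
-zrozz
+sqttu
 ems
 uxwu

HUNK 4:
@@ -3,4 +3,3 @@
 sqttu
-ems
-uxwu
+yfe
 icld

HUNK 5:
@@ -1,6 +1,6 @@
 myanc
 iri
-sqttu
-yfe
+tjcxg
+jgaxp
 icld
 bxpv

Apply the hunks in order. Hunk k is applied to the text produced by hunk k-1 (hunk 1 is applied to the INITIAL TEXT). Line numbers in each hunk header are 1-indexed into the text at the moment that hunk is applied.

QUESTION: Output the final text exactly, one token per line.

Hunk 1: at line 2 remove [zona,jhxq,avgkc] add [zrozz,wlhw] -> 8 lines: myanc iri zrozz wlhw qtxc hicw icld bxpv
Hunk 2: at line 3 remove [wlhw,qtxc,hicw] add [ems,uxwu] -> 7 lines: myanc iri zrozz ems uxwu icld bxpv
Hunk 3: at line 1 remove [zrozz] add [sqttu] -> 7 lines: myanc iri sqttu ems uxwu icld bxpv
Hunk 4: at line 3 remove [ems,uxwu] add [yfe] -> 6 lines: myanc iri sqttu yfe icld bxpv
Hunk 5: at line 1 remove [sqttu,yfe] add [tjcxg,jgaxp] -> 6 lines: myanc iri tjcxg jgaxp icld bxpv

Answer: myanc
iri
tjcxg
jgaxp
icld
bxpv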